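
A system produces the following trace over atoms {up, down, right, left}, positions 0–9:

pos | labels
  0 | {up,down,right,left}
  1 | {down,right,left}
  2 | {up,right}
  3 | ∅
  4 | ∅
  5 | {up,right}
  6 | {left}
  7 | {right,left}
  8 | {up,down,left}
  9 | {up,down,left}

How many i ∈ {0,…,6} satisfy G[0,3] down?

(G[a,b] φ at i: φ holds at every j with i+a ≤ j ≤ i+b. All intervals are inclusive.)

0

Evaluate at each i in [0,6]:
  i=0: ✗ (fails at j=2)
  i=1: ✗ (fails at j=2)
  i=2: ✗ (fails at j=2)
  i=3: ✗ (fails at j=3)
  i=4: ✗ (fails at j=4)
  i=5: ✗ (fails at j=5)
  i=6: ✗ (fails at j=6)
Positions where it holds: {} → 0.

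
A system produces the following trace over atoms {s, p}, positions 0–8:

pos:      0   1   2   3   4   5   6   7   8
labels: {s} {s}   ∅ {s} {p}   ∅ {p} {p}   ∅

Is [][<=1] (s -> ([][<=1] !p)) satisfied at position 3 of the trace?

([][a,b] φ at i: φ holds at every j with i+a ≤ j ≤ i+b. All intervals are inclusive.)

Check (s -> ([][<=1] !p)) at every j in [3,4]:
  j=3: antecedent true; consequent fails at 4 → ✗
  j=4: antecedent false → ✓
Fails at j=3 → formula fails.

Does not hold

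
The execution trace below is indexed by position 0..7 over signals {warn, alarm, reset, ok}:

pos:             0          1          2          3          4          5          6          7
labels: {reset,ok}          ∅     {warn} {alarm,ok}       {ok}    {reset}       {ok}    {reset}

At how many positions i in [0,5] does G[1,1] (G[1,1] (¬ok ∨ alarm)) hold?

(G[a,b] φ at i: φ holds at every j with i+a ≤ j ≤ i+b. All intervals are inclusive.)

4

Evaluate at each i in [0,5]:
  i=0: ✓ (all of [1,1])
  i=1: ✓ (all of [2,2])
  i=2: ✗ (fails at j=3)
  i=3: ✓ (all of [4,4])
  i=4: ✗ (fails at j=5)
  i=5: ✓ (all of [6,6])
Positions where it holds: {0, 1, 3, 5} → 4.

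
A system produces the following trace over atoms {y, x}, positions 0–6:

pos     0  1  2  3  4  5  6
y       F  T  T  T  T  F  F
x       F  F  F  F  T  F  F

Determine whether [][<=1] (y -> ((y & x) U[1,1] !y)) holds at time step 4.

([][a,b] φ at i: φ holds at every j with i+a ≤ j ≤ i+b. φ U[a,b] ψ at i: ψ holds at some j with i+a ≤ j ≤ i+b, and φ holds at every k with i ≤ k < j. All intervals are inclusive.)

Check (y -> ((y & x) U[1,1] !y)) at every j in [4,5]:
  j=4: antecedent true; consequent holds → ✓
  j=5: antecedent false → ✓
All positions satisfy it → formula holds.

Holds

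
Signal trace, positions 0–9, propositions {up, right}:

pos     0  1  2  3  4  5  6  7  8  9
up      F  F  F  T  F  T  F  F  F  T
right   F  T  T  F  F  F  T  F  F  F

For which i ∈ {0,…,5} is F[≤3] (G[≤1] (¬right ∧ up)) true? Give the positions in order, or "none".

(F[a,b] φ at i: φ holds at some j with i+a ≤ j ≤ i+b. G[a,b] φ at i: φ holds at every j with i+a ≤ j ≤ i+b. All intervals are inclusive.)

Evaluate at each i in [0,5]:
  i=0: ✗ (none in [0,3])
  i=1: ✗ (none in [1,4])
  i=2: ✗ (none in [2,5])
  i=3: ✗ (none in [3,6])
  i=4: ✗ (none in [4,7])
  i=5: ✗ (none in [5,8])

none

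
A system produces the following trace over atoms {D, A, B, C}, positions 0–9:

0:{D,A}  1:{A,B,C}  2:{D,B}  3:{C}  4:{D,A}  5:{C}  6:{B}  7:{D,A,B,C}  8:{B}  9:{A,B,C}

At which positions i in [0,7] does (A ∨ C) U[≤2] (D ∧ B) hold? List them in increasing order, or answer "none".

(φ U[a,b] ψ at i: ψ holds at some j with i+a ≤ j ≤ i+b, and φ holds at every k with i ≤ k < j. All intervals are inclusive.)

Evaluate at each i in [0,7]:
  i=0: ✓ (rhs at j=2; lhs holds on [0,1])
  i=1: ✓ (rhs at j=2; lhs holds on [1,1])
  i=2: ✓ (rhs at j=2)
  i=3: ✗ (no rhs in [3,5])
  i=4: ✗ (no rhs in [4,6])
  i=5: ✗ (lhs fails at k=6 before rhs at j=7)
  i=6: ✗ (lhs fails at k=6 before rhs at j=7)
  i=7: ✓ (rhs at j=7)

0, 1, 2, 7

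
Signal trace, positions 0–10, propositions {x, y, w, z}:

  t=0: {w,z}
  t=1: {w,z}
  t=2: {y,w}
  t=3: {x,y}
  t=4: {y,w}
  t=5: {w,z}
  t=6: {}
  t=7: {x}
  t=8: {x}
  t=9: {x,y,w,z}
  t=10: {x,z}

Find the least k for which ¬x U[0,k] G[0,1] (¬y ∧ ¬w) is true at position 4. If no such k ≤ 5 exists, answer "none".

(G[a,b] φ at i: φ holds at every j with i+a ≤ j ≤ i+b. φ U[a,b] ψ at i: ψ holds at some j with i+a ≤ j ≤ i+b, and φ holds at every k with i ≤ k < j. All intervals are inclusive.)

Need earliest j ≥ 4 with G[0,1] (¬y ∧ ¬w), and ¬x at every k in [4,j-1].
  j=4: rhs fails.
  j=5: rhs fails.
  j=6: rhs holds; lhs holds on [4,5]. k = 2.

2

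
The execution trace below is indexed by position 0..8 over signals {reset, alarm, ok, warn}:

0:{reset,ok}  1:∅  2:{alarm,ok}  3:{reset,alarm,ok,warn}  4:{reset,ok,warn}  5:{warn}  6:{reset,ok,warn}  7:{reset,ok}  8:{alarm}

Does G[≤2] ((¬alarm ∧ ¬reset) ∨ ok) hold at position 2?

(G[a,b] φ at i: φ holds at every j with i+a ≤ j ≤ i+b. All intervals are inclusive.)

Check ((¬alarm ∧ ¬reset) ∨ ok) at every j in [2,4]:
  j=2: true
  j=3: true
  j=4: true
All positions satisfy it → formula holds.

Holds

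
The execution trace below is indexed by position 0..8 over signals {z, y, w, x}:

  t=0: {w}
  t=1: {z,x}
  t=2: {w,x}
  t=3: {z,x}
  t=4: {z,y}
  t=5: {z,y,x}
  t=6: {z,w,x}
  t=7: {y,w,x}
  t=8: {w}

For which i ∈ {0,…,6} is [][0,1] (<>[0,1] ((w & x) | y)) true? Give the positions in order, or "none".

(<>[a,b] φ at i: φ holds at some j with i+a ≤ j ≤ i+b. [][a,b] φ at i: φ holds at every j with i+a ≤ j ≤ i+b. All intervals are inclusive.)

Evaluate at each i in [0,6]:
  i=0: ✗ (fails at j=0)
  i=1: ✓ (all of [1,2])
  i=2: ✓ (all of [2,3])
  i=3: ✓ (all of [3,4])
  i=4: ✓ (all of [4,5])
  i=5: ✓ (all of [5,6])
  i=6: ✓ (all of [6,7])

1, 2, 3, 4, 5, 6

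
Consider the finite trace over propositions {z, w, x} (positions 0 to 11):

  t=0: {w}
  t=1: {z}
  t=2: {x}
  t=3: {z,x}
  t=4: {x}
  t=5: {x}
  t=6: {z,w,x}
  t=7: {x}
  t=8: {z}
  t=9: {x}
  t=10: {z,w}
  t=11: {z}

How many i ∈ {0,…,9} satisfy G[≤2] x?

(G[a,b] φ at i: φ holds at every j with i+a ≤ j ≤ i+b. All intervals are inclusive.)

Evaluate at each i in [0,9]:
  i=0: ✗ (fails at j=0)
  i=1: ✗ (fails at j=1)
  i=2: ✓ (all of [2,4])
  i=3: ✓ (all of [3,5])
  i=4: ✓ (all of [4,6])
  i=5: ✓ (all of [5,7])
  i=6: ✗ (fails at j=8)
  i=7: ✗ (fails at j=8)
  i=8: ✗ (fails at j=8)
  i=9: ✗ (fails at j=10)
Positions where it holds: {2, 3, 4, 5} → 4.

4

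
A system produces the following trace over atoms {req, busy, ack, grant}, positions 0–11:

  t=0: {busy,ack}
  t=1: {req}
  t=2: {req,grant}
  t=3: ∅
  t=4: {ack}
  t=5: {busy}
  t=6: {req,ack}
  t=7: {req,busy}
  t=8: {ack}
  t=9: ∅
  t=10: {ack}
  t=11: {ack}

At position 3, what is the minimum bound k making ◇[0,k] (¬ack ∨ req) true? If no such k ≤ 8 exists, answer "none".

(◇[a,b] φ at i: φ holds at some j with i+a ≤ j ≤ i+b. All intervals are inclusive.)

0

Scan j = 3,4,… for (¬ack ∨ req):
  j=3: holds
First hit at j=3, so smallest k = 3-3 = 0.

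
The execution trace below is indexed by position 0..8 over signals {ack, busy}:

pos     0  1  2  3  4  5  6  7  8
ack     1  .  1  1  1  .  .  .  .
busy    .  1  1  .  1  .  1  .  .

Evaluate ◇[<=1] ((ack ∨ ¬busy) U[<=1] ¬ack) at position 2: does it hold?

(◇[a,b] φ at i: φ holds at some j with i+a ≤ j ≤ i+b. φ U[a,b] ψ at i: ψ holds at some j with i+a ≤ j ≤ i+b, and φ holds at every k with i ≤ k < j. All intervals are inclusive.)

Check ((ack ∨ ¬busy) U[<=1] ¬ack) at each j in [2,3]:
  j=2: fails
  j=3: fails
No position in the window satisfies it → formula fails.

Does not hold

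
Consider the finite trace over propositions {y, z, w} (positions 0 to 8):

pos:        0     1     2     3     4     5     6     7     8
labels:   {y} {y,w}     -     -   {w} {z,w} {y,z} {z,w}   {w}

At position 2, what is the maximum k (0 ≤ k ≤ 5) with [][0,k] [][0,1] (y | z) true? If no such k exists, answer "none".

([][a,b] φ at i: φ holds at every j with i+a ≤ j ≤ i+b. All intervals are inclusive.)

[][0,1] (y | z) must hold from j=2 onward; find where it first fails.
  j=2: fails → no k works.

none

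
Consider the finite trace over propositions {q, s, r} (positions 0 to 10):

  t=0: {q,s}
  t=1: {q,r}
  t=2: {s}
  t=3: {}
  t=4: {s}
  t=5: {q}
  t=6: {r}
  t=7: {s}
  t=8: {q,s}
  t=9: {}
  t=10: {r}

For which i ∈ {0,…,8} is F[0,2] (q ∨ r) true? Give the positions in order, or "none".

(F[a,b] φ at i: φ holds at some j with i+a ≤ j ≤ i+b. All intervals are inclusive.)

0, 1, 3, 4, 5, 6, 7, 8

Evaluate at each i in [0,8]:
  i=0: ✓ (witness j=0)
  i=1: ✓ (witness j=1)
  i=2: ✗ (none in [2,4])
  i=3: ✓ (witness j=5)
  i=4: ✓ (witness j=5)
  i=5: ✓ (witness j=5)
  i=6: ✓ (witness j=6)
  i=7: ✓ (witness j=8)
  i=8: ✓ (witness j=8)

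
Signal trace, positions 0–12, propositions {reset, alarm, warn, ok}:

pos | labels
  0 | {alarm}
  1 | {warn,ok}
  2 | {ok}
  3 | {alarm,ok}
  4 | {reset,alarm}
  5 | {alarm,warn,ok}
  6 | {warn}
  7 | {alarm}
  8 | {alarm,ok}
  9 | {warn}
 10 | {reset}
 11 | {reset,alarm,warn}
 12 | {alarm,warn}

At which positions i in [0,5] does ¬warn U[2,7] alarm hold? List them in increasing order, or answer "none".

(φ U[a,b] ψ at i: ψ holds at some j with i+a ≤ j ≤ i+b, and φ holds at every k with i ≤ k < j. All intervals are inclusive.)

Evaluate at each i in [0,5]:
  i=0: ✗ (lhs fails at k=1 before rhs at j=3)
  i=1: ✗ (lhs fails at k=1 before rhs at j=3)
  i=2: ✓ (rhs at j=4; lhs holds on [2,3])
  i=3: ✓ (rhs at j=5; lhs holds on [3,4])
  i=4: ✗ (lhs fails at k=5 before rhs at j=7)
  i=5: ✗ (lhs fails at k=5 before rhs at j=7)

2, 3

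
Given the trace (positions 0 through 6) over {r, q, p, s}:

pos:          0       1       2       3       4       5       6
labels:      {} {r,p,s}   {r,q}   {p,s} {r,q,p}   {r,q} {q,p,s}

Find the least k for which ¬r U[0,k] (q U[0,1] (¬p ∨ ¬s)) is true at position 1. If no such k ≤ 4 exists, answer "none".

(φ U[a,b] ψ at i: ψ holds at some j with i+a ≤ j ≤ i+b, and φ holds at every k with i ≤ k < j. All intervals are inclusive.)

Need earliest j ≥ 1 with (q U[0,1] (¬p ∨ ¬s)), and ¬r at every k in [1,j-1].
  j=1: rhs fails.
  j=2: rhs holds but lhs fails at k=1.
  j=3: rhs fails.
  j=4: rhs holds but lhs fails at k=1.
  j=5: rhs holds but lhs fails at k=1.
No witness within the range → none.

none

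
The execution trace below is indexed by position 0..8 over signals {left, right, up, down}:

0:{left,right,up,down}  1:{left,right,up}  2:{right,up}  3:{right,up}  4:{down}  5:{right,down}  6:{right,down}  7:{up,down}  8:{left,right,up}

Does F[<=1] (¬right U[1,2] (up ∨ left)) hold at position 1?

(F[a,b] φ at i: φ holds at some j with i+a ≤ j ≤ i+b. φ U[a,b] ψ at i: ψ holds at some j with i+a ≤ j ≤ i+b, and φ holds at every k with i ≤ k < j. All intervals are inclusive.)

Check (¬right U[1,2] (up ∨ left)) at each j in [1,2]:
  j=1: fails
  j=2: fails
No position in the window satisfies it → formula fails.

Does not hold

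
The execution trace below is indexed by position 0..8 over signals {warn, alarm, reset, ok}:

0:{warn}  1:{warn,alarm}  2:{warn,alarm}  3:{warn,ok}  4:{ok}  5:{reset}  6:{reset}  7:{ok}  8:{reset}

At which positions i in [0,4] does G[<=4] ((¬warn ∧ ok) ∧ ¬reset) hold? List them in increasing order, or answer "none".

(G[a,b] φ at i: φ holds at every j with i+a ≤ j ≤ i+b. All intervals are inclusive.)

Evaluate at each i in [0,4]:
  i=0: ✗ (fails at j=0)
  i=1: ✗ (fails at j=1)
  i=2: ✗ (fails at j=2)
  i=3: ✗ (fails at j=3)
  i=4: ✗ (fails at j=5)

none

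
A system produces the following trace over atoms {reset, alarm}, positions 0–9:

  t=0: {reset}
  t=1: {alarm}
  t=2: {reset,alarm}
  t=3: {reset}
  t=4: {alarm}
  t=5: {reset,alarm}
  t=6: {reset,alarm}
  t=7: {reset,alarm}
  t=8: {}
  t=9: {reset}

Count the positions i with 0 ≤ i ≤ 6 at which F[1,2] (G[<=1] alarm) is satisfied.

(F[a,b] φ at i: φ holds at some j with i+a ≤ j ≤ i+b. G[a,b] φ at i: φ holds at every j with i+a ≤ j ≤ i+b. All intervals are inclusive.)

Evaluate at each i in [0,6]:
  i=0: ✓ (witness j=1)
  i=1: ✗ (none in [2,3])
  i=2: ✓ (witness j=4)
  i=3: ✓ (witness j=4)
  i=4: ✓ (witness j=5)
  i=5: ✓ (witness j=6)
  i=6: ✗ (none in [7,8])
Positions where it holds: {0, 2, 3, 4, 5} → 5.

5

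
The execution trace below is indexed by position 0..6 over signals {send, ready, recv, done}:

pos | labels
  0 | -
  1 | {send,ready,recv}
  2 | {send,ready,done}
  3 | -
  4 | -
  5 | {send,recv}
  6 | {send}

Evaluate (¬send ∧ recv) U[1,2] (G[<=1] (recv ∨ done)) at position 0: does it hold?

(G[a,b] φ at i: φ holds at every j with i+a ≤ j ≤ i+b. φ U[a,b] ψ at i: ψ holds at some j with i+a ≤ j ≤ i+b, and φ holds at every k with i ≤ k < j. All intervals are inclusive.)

Need some j in [1,2] with G[<=1] (recv ∨ done), and (¬send ∧ recv) at every k in [0,j-1].
  j=1: G[<=1] (recv ∨ done) holds, but (¬send ∧ recv) fails at k=0 → not this j.
  j=2: G[<=1] (recv ∨ done) — fails at 3.
No j in the window works → until fails.

False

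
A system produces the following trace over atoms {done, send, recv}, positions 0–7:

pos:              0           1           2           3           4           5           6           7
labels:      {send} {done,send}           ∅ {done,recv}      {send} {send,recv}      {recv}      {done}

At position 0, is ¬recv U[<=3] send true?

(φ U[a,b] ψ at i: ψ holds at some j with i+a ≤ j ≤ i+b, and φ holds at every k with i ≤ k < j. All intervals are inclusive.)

Need some j in [0,3] with send, and ¬recv at every k in [0,j-1].
  j=0: send holds; no prefix to check → satisfied.

Yes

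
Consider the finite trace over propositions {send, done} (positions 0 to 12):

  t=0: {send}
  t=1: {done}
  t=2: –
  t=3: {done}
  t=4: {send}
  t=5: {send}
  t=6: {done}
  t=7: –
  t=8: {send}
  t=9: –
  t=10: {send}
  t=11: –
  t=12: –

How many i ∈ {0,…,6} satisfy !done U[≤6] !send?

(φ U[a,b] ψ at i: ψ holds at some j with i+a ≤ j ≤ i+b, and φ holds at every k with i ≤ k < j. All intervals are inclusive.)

7

Evaluate at each i in [0,6]:
  i=0: ✓ (rhs at j=1; lhs holds on [0,0])
  i=1: ✓ (rhs at j=1)
  i=2: ✓ (rhs at j=2)
  i=3: ✓ (rhs at j=3)
  i=4: ✓ (rhs at j=6; lhs holds on [4,5])
  i=5: ✓ (rhs at j=6; lhs holds on [5,5])
  i=6: ✓ (rhs at j=6)
Positions where it holds: {0, 1, 2, 3, 4, 5, 6} → 7.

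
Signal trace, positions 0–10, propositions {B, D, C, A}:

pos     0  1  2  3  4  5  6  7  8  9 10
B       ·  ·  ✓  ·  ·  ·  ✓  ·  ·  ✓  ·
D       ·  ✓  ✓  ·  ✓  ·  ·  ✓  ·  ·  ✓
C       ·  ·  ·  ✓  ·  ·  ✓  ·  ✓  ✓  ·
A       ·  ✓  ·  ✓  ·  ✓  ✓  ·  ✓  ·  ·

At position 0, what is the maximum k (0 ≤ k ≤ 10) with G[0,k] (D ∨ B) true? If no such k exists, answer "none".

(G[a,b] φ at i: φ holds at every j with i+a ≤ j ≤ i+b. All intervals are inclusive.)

none

(D ∨ B) must hold from j=0 onward; find where it first fails.
  j=0: fails → no k works.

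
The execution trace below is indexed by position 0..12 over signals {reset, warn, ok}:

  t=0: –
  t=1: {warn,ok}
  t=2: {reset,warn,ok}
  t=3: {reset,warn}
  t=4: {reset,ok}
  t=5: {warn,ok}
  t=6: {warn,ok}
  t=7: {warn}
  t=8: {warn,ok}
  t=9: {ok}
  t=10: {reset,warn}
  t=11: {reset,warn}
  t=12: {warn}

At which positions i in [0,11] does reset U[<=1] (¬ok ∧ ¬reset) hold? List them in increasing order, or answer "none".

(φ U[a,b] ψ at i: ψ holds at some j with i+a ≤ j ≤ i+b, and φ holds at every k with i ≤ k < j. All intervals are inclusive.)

Evaluate at each i in [0,11]:
  i=0: ✓ (rhs at j=0)
  i=1: ✗ (no rhs in [1,2])
  i=2: ✗ (no rhs in [2,3])
  i=3: ✗ (no rhs in [3,4])
  i=4: ✗ (no rhs in [4,5])
  i=5: ✗ (no rhs in [5,6])
  i=6: ✗ (lhs fails at k=6 before rhs at j=7)
  i=7: ✓ (rhs at j=7)
  i=8: ✗ (no rhs in [8,9])
  i=9: ✗ (no rhs in [9,10])
  i=10: ✗ (no rhs in [10,11])
  i=11: ✓ (rhs at j=12; lhs holds on [11,11])

0, 7, 11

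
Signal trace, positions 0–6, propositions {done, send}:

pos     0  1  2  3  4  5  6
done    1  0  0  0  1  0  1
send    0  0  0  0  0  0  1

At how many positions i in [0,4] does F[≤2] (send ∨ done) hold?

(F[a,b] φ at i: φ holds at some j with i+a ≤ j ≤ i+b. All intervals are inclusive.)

4

Evaluate at each i in [0,4]:
  i=0: ✓ (witness j=0)
  i=1: ✗ (none in [1,3])
  i=2: ✓ (witness j=4)
  i=3: ✓ (witness j=4)
  i=4: ✓ (witness j=4)
Positions where it holds: {0, 2, 3, 4} → 4.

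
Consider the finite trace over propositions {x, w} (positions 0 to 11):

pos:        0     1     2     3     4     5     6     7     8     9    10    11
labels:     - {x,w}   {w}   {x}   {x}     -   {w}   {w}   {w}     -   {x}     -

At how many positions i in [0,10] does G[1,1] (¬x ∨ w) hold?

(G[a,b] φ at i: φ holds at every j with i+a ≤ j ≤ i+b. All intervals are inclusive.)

8

Evaluate at each i in [0,10]:
  i=0: ✓ (all of [1,1])
  i=1: ✓ (all of [2,2])
  i=2: ✗ (fails at j=3)
  i=3: ✗ (fails at j=4)
  i=4: ✓ (all of [5,5])
  i=5: ✓ (all of [6,6])
  i=6: ✓ (all of [7,7])
  i=7: ✓ (all of [8,8])
  i=8: ✓ (all of [9,9])
  i=9: ✗ (fails at j=10)
  i=10: ✓ (all of [11,11])
Positions where it holds: {0, 1, 4, 5, 6, 7, 8, 10} → 8.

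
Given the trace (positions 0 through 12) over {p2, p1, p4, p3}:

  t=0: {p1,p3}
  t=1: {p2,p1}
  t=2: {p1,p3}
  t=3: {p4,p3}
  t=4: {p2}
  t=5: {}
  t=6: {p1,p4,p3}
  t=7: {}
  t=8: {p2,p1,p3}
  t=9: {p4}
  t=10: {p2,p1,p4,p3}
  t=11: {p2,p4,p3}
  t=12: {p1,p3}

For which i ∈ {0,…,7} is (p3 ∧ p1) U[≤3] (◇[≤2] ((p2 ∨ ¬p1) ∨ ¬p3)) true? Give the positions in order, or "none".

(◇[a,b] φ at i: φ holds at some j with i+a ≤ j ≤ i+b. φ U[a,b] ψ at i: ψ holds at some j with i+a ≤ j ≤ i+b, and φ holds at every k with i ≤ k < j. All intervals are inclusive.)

Evaluate at each i in [0,7]:
  i=0: ✓ (rhs at j=0)
  i=1: ✓ (rhs at j=1)
  i=2: ✓ (rhs at j=2)
  i=3: ✓ (rhs at j=3)
  i=4: ✓ (rhs at j=4)
  i=5: ✓ (rhs at j=5)
  i=6: ✓ (rhs at j=6)
  i=7: ✓ (rhs at j=7)

0, 1, 2, 3, 4, 5, 6, 7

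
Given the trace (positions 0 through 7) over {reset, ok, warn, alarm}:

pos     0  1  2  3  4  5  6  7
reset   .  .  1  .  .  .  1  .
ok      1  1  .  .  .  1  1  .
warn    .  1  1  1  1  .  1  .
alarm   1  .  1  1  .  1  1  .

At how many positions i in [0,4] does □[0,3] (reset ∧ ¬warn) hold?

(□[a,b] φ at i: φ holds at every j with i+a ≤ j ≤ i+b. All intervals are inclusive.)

Evaluate at each i in [0,4]:
  i=0: ✗ (fails at j=0)
  i=1: ✗ (fails at j=1)
  i=2: ✗ (fails at j=2)
  i=3: ✗ (fails at j=3)
  i=4: ✗ (fails at j=4)
Positions where it holds: {} → 0.

0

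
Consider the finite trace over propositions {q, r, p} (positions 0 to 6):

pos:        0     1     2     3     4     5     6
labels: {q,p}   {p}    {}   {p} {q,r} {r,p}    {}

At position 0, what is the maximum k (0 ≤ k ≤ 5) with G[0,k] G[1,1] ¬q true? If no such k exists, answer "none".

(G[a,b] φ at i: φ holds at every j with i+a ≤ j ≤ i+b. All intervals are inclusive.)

G[1,1] ¬q must hold from j=0 onward; find where it first fails.
  j=0: holds
  j=1: holds
  j=2: holds
  j=3: fails
Holds on [0,2], so largest k = 2.

2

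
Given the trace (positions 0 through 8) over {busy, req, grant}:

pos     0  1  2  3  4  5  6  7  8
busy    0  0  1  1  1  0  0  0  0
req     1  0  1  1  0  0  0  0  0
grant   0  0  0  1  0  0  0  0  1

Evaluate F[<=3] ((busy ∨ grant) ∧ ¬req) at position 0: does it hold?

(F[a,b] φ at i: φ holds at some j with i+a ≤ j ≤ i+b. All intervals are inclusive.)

Does not hold

Check ((busy ∨ grant) ∧ ¬req) at each j in [0,3]:
  j=0: false
  j=1: false
  j=2: false
  j=3: false
No position in the window satisfies it → formula fails.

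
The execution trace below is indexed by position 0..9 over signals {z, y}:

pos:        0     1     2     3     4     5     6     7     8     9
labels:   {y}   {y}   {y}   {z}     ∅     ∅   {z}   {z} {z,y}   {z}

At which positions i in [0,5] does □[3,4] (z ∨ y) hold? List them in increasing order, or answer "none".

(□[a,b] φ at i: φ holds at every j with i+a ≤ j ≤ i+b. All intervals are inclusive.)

3, 4, 5

Evaluate at each i in [0,5]:
  i=0: ✗ (fails at j=4)
  i=1: ✗ (fails at j=4)
  i=2: ✗ (fails at j=5)
  i=3: ✓ (all of [6,7])
  i=4: ✓ (all of [7,8])
  i=5: ✓ (all of [8,9])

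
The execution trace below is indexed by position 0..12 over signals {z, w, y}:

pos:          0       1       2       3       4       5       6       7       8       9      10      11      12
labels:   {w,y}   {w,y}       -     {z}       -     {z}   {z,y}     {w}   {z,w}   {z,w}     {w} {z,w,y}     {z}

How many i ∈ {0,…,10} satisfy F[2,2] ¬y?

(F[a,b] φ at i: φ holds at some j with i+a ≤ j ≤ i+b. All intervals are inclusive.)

9

Evaluate at each i in [0,10]:
  i=0: ✓ (witness j=2)
  i=1: ✓ (witness j=3)
  i=2: ✓ (witness j=4)
  i=3: ✓ (witness j=5)
  i=4: ✗ (none in [6,6])
  i=5: ✓ (witness j=7)
  i=6: ✓ (witness j=8)
  i=7: ✓ (witness j=9)
  i=8: ✓ (witness j=10)
  i=9: ✗ (none in [11,11])
  i=10: ✓ (witness j=12)
Positions where it holds: {0, 1, 2, 3, 5, 6, 7, 8, 10} → 9.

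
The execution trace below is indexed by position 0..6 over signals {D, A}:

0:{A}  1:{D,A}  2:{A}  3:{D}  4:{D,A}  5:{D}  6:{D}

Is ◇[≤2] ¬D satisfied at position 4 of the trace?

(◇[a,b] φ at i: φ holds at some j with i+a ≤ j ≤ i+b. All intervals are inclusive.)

False

Check ¬D at each j in [4,6]:
  j=4: false
  j=5: false
  j=6: false
No position in the window satisfies it → formula fails.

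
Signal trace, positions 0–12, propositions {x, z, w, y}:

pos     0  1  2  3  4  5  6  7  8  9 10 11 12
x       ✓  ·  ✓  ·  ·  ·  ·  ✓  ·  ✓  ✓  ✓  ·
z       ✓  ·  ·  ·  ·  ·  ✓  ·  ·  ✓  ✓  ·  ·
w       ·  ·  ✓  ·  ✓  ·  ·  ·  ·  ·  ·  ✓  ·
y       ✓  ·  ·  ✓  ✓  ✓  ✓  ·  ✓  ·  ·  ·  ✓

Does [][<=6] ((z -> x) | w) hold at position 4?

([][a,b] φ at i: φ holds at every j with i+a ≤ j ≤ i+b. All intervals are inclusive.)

No

Check ((z -> x) | w) at every j in [4,10]:
  j=4: true
  j=5: true
  j=6: false
  j=7: true
  j=8: true
  j=9: true
  j=10: true
Fails at j=6 → formula fails.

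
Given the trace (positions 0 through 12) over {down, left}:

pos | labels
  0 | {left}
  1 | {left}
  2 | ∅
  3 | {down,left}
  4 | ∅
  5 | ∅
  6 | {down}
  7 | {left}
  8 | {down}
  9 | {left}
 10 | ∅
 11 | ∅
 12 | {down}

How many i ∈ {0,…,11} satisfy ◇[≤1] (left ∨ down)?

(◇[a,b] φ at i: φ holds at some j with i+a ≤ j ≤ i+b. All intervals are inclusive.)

10

Evaluate at each i in [0,11]:
  i=0: ✓ (witness j=0)
  i=1: ✓ (witness j=1)
  i=2: ✓ (witness j=3)
  i=3: ✓ (witness j=3)
  i=4: ✗ (none in [4,5])
  i=5: ✓ (witness j=6)
  i=6: ✓ (witness j=6)
  i=7: ✓ (witness j=7)
  i=8: ✓ (witness j=8)
  i=9: ✓ (witness j=9)
  i=10: ✗ (none in [10,11])
  i=11: ✓ (witness j=12)
Positions where it holds: {0, 1, 2, 3, 5, 6, 7, 8, 9, 11} → 10.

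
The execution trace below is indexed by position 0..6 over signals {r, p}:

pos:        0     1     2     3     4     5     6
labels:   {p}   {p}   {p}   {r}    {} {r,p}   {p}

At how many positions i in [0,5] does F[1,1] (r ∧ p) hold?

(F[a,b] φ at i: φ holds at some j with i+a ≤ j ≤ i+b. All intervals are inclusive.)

1

Evaluate at each i in [0,5]:
  i=0: ✗ (none in [1,1])
  i=1: ✗ (none in [2,2])
  i=2: ✗ (none in [3,3])
  i=3: ✗ (none in [4,4])
  i=4: ✓ (witness j=5)
  i=5: ✗ (none in [6,6])
Positions where it holds: {4} → 1.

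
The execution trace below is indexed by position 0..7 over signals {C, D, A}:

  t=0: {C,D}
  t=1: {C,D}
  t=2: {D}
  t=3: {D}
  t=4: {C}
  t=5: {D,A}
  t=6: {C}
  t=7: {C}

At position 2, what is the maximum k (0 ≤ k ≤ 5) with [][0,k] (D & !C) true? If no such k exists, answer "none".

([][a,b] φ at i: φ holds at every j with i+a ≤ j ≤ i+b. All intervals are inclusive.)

1

(D & !C) must hold from j=2 onward; find where it first fails.
  j=2: holds
  j=3: holds
  j=4: fails
Holds on [2,3], so largest k = 1.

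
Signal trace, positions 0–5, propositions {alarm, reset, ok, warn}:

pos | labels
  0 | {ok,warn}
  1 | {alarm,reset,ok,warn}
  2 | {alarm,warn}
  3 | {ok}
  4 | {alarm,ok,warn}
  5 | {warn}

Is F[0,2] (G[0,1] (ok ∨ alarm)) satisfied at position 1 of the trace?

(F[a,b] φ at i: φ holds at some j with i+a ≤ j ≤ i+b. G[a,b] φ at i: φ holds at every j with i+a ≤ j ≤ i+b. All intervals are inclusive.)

Yes

Check G[0,1] (ok ∨ alarm) at each j in [1,3]:
  j=1: holds on [1,2]
  j=2: holds on [2,3]
  j=3: holds on [3,4]
Found at j=1 → formula holds.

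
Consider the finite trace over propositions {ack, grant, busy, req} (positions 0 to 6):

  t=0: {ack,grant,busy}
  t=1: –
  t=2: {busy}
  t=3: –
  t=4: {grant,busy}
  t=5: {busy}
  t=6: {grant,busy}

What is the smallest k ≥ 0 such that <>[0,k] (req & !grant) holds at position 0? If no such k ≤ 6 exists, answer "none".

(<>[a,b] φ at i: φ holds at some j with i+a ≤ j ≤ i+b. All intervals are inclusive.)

none

Scan j = 0,1,… for (req & !grant):
  j=0: fails
  j=1: fails
  j=2: fails
  j=3: fails
  j=4: fails
  j=5: fails
  j=6: fails
No j in [0,6] satisfies it → none.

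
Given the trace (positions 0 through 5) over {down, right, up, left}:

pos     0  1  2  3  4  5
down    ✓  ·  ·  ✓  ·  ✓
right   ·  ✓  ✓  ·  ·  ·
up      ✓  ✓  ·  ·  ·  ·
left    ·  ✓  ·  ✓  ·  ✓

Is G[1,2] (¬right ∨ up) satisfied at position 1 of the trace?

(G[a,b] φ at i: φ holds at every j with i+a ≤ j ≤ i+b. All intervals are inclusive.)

No

Check (¬right ∨ up) at every j in [2,3]:
  j=2: false
  j=3: true
Fails at j=2 → formula fails.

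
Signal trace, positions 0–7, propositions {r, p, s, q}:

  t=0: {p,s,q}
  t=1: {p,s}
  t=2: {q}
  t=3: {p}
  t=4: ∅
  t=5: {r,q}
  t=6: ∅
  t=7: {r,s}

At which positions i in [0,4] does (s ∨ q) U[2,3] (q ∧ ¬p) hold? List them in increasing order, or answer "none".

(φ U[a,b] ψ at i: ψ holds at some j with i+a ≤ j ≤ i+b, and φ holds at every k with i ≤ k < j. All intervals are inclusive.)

Evaluate at each i in [0,4]:
  i=0: ✓ (rhs at j=2; lhs holds on [0,1])
  i=1: ✗ (no rhs in [3,4])
  i=2: ✗ (lhs fails at k=3 before rhs at j=5)
  i=3: ✗ (lhs fails at k=3 before rhs at j=5)
  i=4: ✗ (no rhs in [6,7])

0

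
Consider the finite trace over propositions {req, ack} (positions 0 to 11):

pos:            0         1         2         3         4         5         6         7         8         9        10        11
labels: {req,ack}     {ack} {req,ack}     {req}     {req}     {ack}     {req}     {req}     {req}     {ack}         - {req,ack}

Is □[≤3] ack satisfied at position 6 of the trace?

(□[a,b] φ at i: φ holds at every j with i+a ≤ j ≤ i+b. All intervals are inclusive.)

Check ack at every j in [6,9]:
  j=6: false
  j=7: false
  j=8: false
  j=9: true
Fails at j=6 → formula fails.

False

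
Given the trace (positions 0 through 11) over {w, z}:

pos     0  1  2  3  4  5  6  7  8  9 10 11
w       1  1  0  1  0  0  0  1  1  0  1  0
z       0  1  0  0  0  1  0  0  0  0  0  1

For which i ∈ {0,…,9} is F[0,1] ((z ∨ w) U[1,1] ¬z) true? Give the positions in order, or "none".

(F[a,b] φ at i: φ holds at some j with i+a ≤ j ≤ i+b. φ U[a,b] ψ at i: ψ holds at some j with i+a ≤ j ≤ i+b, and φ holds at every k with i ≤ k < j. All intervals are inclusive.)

0, 1, 2, 3, 4, 5, 6, 7, 8

Evaluate at each i in [0,9]:
  i=0: ✓ (witness j=1)
  i=1: ✓ (witness j=1)
  i=2: ✓ (witness j=3)
  i=3: ✓ (witness j=3)
  i=4: ✓ (witness j=5)
  i=5: ✓ (witness j=5)
  i=6: ✓ (witness j=7)
  i=7: ✓ (witness j=7)
  i=8: ✓ (witness j=8)
  i=9: ✗ (none in [9,10])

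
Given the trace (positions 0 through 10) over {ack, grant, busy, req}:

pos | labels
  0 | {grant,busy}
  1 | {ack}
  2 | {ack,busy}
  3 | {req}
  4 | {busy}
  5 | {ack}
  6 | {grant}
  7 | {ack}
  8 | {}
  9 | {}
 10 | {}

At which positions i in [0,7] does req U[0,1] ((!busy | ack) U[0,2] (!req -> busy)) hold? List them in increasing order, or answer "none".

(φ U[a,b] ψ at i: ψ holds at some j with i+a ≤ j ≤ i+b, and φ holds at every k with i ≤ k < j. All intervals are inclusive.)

0, 1, 2, 3, 4

Evaluate at each i in [0,7]:
  i=0: ✓ (rhs at j=0)
  i=1: ✓ (rhs at j=1)
  i=2: ✓ (rhs at j=2)
  i=3: ✓ (rhs at j=3)
  i=4: ✓ (rhs at j=4)
  i=5: ✗ (no rhs in [5,6])
  i=6: ✗ (no rhs in [6,7])
  i=7: ✗ (no rhs in [7,8])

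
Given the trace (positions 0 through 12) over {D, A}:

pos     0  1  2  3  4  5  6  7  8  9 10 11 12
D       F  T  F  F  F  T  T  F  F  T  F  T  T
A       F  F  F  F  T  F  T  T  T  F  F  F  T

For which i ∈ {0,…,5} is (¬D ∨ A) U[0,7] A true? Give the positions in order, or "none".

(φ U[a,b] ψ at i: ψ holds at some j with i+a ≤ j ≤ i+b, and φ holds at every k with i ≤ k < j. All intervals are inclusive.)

Evaluate at each i in [0,5]:
  i=0: ✗ (lhs fails at k=1 before rhs at j=4)
  i=1: ✗ (lhs fails at k=1 before rhs at j=4)
  i=2: ✓ (rhs at j=4; lhs holds on [2,3])
  i=3: ✓ (rhs at j=4; lhs holds on [3,3])
  i=4: ✓ (rhs at j=4)
  i=5: ✗ (lhs fails at k=5 before rhs at j=6)

2, 3, 4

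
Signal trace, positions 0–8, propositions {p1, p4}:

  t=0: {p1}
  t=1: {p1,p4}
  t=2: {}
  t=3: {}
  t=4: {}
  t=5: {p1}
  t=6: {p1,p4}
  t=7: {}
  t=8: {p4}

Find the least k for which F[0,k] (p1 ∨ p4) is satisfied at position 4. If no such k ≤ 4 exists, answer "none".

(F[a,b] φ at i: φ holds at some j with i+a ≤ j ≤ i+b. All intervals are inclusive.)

Scan j = 4,5,… for (p1 ∨ p4):
  j=4: fails
  j=5: holds
First hit at j=5, so smallest k = 5-4 = 1.

1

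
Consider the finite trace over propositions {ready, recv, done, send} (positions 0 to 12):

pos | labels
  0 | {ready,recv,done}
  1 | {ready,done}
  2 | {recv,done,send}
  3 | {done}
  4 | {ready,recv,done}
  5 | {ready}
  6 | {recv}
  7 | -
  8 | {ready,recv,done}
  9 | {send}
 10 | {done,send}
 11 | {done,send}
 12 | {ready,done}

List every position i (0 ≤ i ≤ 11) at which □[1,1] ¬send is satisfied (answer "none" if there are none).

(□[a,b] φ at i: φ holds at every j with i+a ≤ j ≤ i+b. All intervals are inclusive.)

Evaluate at each i in [0,11]:
  i=0: ✓ (all of [1,1])
  i=1: ✗ (fails at j=2)
  i=2: ✓ (all of [3,3])
  i=3: ✓ (all of [4,4])
  i=4: ✓ (all of [5,5])
  i=5: ✓ (all of [6,6])
  i=6: ✓ (all of [7,7])
  i=7: ✓ (all of [8,8])
  i=8: ✗ (fails at j=9)
  i=9: ✗ (fails at j=10)
  i=10: ✗ (fails at j=11)
  i=11: ✓ (all of [12,12])

0, 2, 3, 4, 5, 6, 7, 11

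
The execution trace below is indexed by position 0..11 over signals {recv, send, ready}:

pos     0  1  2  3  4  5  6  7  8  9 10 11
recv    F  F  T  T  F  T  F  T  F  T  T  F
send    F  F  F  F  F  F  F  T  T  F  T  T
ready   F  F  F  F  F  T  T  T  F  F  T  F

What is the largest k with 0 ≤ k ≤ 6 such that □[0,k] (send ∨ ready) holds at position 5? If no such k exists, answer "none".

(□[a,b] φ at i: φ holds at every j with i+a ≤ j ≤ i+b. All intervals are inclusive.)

(send ∨ ready) must hold from j=5 onward; find where it first fails.
  j=5: holds
  j=6: holds
  j=7: holds
  j=8: holds
  j=9: fails
Holds on [5,8], so largest k = 3.

3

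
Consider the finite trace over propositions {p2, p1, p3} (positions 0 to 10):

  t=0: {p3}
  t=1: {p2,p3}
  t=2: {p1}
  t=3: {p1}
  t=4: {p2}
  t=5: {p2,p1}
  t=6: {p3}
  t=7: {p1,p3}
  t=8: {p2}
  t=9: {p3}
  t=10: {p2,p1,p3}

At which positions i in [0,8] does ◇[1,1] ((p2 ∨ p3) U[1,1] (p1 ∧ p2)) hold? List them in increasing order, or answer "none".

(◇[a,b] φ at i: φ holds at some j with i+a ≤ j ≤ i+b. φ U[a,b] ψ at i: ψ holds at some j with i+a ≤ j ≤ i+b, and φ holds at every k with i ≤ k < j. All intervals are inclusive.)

Evaluate at each i in [0,8]:
  i=0: ✗ (none in [1,1])
  i=1: ✗ (none in [2,2])
  i=2: ✗ (none in [3,3])
  i=3: ✓ (witness j=4)
  i=4: ✗ (none in [5,5])
  i=5: ✗ (none in [6,6])
  i=6: ✗ (none in [7,7])
  i=7: ✗ (none in [8,8])
  i=8: ✓ (witness j=9)

3, 8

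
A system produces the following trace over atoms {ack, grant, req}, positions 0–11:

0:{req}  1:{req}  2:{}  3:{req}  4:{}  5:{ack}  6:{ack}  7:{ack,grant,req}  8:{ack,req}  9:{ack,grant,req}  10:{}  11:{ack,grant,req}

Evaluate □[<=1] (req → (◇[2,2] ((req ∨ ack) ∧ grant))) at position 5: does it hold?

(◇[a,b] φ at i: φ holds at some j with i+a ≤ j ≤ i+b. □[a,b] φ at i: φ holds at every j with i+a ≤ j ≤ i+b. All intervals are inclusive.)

True

Check (req → (◇[2,2] ((req ∨ ack) ∧ grant))) at every j in [5,6]:
  j=5: antecedent false → ✓
  j=6: antecedent false → ✓
All positions satisfy it → formula holds.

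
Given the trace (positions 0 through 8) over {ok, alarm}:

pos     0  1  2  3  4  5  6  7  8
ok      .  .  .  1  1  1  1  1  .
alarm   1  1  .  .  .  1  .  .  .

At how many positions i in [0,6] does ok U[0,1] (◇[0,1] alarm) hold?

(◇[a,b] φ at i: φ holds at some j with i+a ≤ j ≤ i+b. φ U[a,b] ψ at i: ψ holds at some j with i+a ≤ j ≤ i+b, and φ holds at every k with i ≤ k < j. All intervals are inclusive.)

5

Evaluate at each i in [0,6]:
  i=0: ✓ (rhs at j=0)
  i=1: ✓ (rhs at j=1)
  i=2: ✗ (no rhs in [2,3])
  i=3: ✓ (rhs at j=4; lhs holds on [3,3])
  i=4: ✓ (rhs at j=4)
  i=5: ✓ (rhs at j=5)
  i=6: ✗ (no rhs in [6,7])
Positions where it holds: {0, 1, 3, 4, 5} → 5.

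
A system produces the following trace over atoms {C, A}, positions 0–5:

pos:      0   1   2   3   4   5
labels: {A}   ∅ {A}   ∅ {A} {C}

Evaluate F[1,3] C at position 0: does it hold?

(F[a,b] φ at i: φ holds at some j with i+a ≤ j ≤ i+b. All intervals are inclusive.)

False

Check C at each j in [1,3]:
  j=1: false
  j=2: false
  j=3: false
No position in the window satisfies it → formula fails.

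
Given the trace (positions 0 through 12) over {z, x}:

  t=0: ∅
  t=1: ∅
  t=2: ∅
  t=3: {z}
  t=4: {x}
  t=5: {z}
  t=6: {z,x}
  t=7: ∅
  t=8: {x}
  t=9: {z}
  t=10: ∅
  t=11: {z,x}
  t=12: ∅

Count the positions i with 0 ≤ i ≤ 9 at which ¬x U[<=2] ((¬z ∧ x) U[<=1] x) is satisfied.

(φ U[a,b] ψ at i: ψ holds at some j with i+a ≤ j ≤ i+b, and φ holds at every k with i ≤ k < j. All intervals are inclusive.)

8

Evaluate at each i in [0,9]:
  i=0: ✗ (no rhs in [0,2])
  i=1: ✗ (no rhs in [1,3])
  i=2: ✓ (rhs at j=4; lhs holds on [2,3])
  i=3: ✓ (rhs at j=4; lhs holds on [3,3])
  i=4: ✓ (rhs at j=4)
  i=5: ✓ (rhs at j=6; lhs holds on [5,5])
  i=6: ✓ (rhs at j=6)
  i=7: ✓ (rhs at j=8; lhs holds on [7,7])
  i=8: ✓ (rhs at j=8)
  i=9: ✓ (rhs at j=11; lhs holds on [9,10])
Positions where it holds: {2, 3, 4, 5, 6, 7, 8, 9} → 8.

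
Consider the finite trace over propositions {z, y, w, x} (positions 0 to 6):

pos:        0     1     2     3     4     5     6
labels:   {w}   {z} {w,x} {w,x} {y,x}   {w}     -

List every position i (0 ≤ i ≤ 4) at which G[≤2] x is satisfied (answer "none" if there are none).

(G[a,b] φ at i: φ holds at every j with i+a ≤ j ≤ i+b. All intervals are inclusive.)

Evaluate at each i in [0,4]:
  i=0: ✗ (fails at j=0)
  i=1: ✗ (fails at j=1)
  i=2: ✓ (all of [2,4])
  i=3: ✗ (fails at j=5)
  i=4: ✗ (fails at j=5)

2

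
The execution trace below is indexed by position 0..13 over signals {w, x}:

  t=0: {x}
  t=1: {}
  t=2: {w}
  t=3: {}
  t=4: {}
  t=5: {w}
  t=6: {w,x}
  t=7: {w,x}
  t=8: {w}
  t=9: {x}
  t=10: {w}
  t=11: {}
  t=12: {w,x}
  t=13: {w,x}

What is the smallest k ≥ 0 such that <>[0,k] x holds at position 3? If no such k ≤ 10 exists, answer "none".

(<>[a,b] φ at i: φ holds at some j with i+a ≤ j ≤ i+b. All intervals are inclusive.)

3

Scan j = 3,4,… for x:
  j=3: fails
  j=4: fails
  j=5: fails
  j=6: holds
First hit at j=6, so smallest k = 6-3 = 3.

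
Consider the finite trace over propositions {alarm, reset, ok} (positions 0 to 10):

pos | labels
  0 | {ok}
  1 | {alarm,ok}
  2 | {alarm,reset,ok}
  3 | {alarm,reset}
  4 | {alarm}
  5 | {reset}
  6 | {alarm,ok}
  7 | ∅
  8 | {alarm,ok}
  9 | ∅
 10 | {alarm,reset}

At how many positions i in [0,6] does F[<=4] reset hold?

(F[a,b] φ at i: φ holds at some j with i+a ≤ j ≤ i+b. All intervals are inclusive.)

Evaluate at each i in [0,6]:
  i=0: ✓ (witness j=2)
  i=1: ✓ (witness j=2)
  i=2: ✓ (witness j=2)
  i=3: ✓ (witness j=3)
  i=4: ✓ (witness j=5)
  i=5: ✓ (witness j=5)
  i=6: ✓ (witness j=10)
Positions where it holds: {0, 1, 2, 3, 4, 5, 6} → 7.

7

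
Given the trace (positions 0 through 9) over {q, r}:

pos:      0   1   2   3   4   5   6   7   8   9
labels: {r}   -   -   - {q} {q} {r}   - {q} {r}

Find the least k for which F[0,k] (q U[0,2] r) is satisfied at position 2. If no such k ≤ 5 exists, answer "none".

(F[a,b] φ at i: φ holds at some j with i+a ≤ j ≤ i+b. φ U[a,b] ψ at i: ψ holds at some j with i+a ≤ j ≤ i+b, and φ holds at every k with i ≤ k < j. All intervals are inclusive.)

Scan j = 2,3,… for (q U[0,2] r):
  j=2: fails
  j=3: fails
  j=4: holds
First hit at j=4, so smallest k = 4-2 = 2.

2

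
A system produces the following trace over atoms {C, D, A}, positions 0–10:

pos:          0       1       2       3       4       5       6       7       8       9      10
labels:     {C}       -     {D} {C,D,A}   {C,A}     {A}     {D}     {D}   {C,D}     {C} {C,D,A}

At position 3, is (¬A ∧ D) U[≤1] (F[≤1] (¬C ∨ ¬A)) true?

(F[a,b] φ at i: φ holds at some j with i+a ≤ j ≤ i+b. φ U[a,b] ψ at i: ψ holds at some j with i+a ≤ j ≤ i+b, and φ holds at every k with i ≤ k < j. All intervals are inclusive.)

Need some j in [3,4] with F[≤1] (¬C ∨ ¬A), and (¬A ∧ D) at every k in [3,j-1].
  j=3: F[≤1] (¬C ∨ ¬A) — fails (none in [3,4]).
  j=4: F[≤1] (¬C ∨ ¬A) holds, but (¬A ∧ D) fails at k=3 → not this j.
No j in the window works → until fails.

False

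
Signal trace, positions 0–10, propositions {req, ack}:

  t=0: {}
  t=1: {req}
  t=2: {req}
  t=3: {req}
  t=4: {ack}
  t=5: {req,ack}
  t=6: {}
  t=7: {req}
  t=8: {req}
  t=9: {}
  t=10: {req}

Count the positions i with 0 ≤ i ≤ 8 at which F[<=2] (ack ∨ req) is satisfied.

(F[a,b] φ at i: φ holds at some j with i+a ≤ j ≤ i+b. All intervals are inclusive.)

Evaluate at each i in [0,8]:
  i=0: ✓ (witness j=1)
  i=1: ✓ (witness j=1)
  i=2: ✓ (witness j=2)
  i=3: ✓ (witness j=3)
  i=4: ✓ (witness j=4)
  i=5: ✓ (witness j=5)
  i=6: ✓ (witness j=7)
  i=7: ✓ (witness j=7)
  i=8: ✓ (witness j=8)
Positions where it holds: {0, 1, 2, 3, 4, 5, 6, 7, 8} → 9.

9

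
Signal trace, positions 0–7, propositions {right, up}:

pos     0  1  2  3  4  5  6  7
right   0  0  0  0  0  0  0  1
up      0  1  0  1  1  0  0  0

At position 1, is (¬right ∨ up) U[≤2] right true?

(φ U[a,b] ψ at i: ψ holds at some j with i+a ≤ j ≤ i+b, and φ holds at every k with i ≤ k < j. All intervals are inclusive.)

Does not hold

Need some j in [1,3] with right, and (¬right ∨ up) at every k in [1,j-1].
  j=1: right false.
  j=2: right false.
  j=3: right false.
No j in the window works → until fails.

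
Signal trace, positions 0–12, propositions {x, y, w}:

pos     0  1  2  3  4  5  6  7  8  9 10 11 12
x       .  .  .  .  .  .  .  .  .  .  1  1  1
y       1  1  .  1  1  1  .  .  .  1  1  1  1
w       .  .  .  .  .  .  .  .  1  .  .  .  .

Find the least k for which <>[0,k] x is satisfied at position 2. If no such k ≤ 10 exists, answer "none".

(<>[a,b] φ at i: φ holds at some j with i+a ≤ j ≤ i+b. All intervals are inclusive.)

Scan j = 2,3,… for x:
  j=2: fails
  j=3: fails
  j=4: fails
  j=5: fails
  j=6: fails
  j=7: fails
  j=8: fails
  j=9: fails
  j=10: holds
First hit at j=10, so smallest k = 10-2 = 8.

8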